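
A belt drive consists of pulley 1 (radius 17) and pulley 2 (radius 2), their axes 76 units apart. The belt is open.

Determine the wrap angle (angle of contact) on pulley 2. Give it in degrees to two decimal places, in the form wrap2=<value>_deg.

open belt: β = asin((r2−r1)/C) = asin(-15/76) = -11.3831°
wrap1 = π − 2β = 202.7662°
wrap2 = π + 2β = 157.2338°

wrap2=157.23_deg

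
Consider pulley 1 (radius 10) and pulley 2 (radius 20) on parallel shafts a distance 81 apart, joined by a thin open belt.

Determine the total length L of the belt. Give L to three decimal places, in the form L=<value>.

L=257.484

open belt: β = asin((r2−r1)/C) = asin(10/81) = 7.0916°
wrap1 = π − 2β = 165.8167°
wrap2 = π + 2β = 194.1833°
tangent length = C·cosβ = 80.3803
L = r1·wrap1 + r2·wrap2 + 2·C·cosβ = 10·2.8940 + 20·3.3891 + 2·80.3803 = 257.4839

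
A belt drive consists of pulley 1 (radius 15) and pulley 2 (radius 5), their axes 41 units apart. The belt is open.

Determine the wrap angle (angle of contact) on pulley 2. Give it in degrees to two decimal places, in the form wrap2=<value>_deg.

open belt: β = asin((r2−r1)/C) = asin(-10/41) = -14.1170°
wrap1 = π − 2β = 208.2340°
wrap2 = π + 2β = 151.7660°

wrap2=151.77_deg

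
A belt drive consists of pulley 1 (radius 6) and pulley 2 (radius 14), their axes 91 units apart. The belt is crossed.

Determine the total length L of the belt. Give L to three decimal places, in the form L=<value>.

L=249.245

crossed belt: β = asin((r1+r2)/C) = asin(20/91) = 12.6961°
wrap1 = wrap2 = π + 2β = 205.3922°
tangent length = C·cosβ = 88.7750
L = (r1+r2)·wrap + 2·C·cosβ = 20·3.5848 + 2·88.7750 = 249.2454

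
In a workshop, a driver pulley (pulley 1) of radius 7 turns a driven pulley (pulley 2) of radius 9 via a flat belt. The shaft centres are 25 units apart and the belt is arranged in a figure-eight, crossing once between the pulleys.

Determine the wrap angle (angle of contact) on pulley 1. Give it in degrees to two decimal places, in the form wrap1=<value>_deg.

wrap1=259.58_deg

crossed belt: β = asin((r1+r2)/C) = asin(16/25) = 39.7918°
wrap1 = wrap2 = π + 2β = 259.5836°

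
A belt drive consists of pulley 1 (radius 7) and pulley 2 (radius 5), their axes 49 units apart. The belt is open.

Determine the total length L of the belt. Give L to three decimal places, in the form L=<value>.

open belt: β = asin((r2−r1)/C) = asin(-2/49) = -2.3393°
wrap1 = π − 2β = 184.6785°
wrap2 = π + 2β = 175.3215°
tangent length = C·cosβ = 48.9592
L = r1·wrap1 + r2·wrap2 + 2·C·cosβ = 7·3.2232 + 5·3.0599 + 2·48.9592 = 135.7808

L=135.781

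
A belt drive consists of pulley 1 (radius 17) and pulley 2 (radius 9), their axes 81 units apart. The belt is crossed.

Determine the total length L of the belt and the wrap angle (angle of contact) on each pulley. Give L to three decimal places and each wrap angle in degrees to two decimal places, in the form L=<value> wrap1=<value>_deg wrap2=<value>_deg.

crossed belt: β = asin((r1+r2)/C) = asin(26/81) = 18.7227°
wrap1 = wrap2 = π + 2β = 217.4453°
tangent length = C·cosβ = 76.7138
L = (r1+r2)·wrap + 2·C·cosβ = 26·3.7951 + 2·76.7138 = 252.1011

L=252.101 wrap1=217.45_deg wrap2=217.45_deg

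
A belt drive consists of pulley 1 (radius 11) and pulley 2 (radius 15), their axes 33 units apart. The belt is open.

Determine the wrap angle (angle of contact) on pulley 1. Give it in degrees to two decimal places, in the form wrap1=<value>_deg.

open belt: β = asin((r2−r1)/C) = asin(4/33) = 6.9621°
wrap1 = π − 2β = 166.0759°
wrap2 = π + 2β = 193.9241°

wrap1=166.08_deg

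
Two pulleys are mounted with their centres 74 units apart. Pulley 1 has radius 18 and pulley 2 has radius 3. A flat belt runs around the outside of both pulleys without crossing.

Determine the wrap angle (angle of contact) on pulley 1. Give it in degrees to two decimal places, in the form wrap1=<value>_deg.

wrap1=203.39_deg

open belt: β = asin((r2−r1)/C) = asin(-15/74) = -11.6951°
wrap1 = π − 2β = 203.3901°
wrap2 = π + 2β = 156.6099°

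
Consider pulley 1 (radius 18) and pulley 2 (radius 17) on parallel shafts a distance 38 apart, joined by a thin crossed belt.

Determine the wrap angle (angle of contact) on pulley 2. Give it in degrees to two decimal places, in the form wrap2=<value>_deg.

crossed belt: β = asin((r1+r2)/C) = asin(35/38) = 67.0805°
wrap1 = wrap2 = π + 2β = 314.1609°

wrap2=314.16_deg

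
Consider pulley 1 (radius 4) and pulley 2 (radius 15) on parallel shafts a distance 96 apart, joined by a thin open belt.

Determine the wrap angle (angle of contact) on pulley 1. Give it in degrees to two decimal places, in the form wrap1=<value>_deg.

wrap1=166.84_deg

open belt: β = asin((r2−r1)/C) = asin(11/96) = 6.5796°
wrap1 = π − 2β = 166.8408°
wrap2 = π + 2β = 193.1592°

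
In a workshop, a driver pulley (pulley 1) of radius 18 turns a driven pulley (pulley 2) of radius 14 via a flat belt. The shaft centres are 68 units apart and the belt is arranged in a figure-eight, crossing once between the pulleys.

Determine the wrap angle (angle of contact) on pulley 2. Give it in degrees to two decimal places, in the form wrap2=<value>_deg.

crossed belt: β = asin((r1+r2)/C) = asin(32/68) = 28.0725°
wrap1 = wrap2 = π + 2β = 236.1450°

wrap2=236.14_deg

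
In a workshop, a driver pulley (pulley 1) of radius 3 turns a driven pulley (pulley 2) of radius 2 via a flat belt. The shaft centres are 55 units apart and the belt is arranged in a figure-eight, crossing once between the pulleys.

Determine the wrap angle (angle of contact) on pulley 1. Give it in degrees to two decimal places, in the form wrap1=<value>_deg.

wrap1=190.43_deg

crossed belt: β = asin((r1+r2)/C) = asin(5/55) = 5.2159°
wrap1 = wrap2 = π + 2β = 190.4318°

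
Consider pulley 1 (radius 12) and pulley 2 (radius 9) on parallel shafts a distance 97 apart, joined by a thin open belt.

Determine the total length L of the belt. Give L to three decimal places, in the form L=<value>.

open belt: β = asin((r2−r1)/C) = asin(-3/97) = -1.7723°
wrap1 = π − 2β = 183.5446°
wrap2 = π + 2β = 176.4554°
tangent length = C·cosβ = 96.9536
L = r1·wrap1 + r2·wrap2 + 2·C·cosβ = 12·3.2035 + 9·3.0797 + 2·96.9536 = 260.0662

L=260.066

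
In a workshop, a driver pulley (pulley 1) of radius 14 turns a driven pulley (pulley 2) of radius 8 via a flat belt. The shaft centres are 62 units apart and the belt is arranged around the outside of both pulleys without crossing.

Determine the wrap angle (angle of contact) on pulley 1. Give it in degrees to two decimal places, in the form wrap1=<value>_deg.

wrap1=191.11_deg

open belt: β = asin((r2−r1)/C) = asin(-6/62) = -5.5534°
wrap1 = π − 2β = 191.1069°
wrap2 = π + 2β = 168.8931°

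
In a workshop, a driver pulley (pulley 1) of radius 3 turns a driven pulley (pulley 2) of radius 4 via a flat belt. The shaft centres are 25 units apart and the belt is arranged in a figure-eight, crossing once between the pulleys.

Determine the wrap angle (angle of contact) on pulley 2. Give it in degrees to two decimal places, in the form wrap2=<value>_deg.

crossed belt: β = asin((r1+r2)/C) = asin(7/25) = 16.2602°
wrap1 = wrap2 = π + 2β = 212.5204°

wrap2=212.52_deg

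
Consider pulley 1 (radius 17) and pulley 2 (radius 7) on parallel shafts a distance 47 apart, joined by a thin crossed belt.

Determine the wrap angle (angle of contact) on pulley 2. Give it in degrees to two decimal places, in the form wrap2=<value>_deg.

crossed belt: β = asin((r1+r2)/C) = asin(24/47) = 30.7064°
wrap1 = wrap2 = π + 2β = 241.4127°

wrap2=241.41_deg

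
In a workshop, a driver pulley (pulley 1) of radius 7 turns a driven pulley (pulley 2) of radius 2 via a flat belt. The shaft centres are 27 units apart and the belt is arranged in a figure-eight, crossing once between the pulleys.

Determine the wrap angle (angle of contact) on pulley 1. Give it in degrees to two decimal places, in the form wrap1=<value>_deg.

crossed belt: β = asin((r1+r2)/C) = asin(9/27) = 19.4712°
wrap1 = wrap2 = π + 2β = 218.9424°

wrap1=218.94_deg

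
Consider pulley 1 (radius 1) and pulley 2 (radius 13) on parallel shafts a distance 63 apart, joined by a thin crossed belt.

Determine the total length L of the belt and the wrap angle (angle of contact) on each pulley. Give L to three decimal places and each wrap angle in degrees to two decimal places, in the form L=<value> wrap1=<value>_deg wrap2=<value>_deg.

crossed belt: β = asin((r1+r2)/C) = asin(14/63) = 12.8396°
wrap1 = wrap2 = π + 2β = 205.6792°
tangent length = C·cosβ = 61.4248
L = (r1+r2)·wrap + 2·C·cosβ = 14·3.5898 + 2·61.4248 = 173.1064

L=173.106 wrap1=205.68_deg wrap2=205.68_deg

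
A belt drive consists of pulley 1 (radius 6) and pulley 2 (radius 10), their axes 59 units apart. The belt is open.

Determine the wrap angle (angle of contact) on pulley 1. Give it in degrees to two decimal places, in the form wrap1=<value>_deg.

wrap1=172.23_deg

open belt: β = asin((r2−r1)/C) = asin(4/59) = 3.8874°
wrap1 = π − 2β = 172.2251°
wrap2 = π + 2β = 187.7749°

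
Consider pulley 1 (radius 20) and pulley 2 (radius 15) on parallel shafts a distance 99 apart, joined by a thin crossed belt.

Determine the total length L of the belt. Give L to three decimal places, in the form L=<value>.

L=320.463

crossed belt: β = asin((r1+r2)/C) = asin(35/99) = 20.7037°
wrap1 = wrap2 = π + 2β = 221.4074°
tangent length = C·cosβ = 92.6067
L = (r1+r2)·wrap + 2·C·cosβ = 35·3.8643 + 2·92.6067 = 320.4635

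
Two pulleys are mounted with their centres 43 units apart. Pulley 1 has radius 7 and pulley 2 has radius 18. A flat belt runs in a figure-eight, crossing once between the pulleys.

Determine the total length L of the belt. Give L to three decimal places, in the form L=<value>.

crossed belt: β = asin((r1+r2)/C) = asin(25/43) = 35.5487°
wrap1 = wrap2 = π + 2β = 251.0975°
tangent length = C·cosβ = 34.9857
L = (r1+r2)·wrap + 2·C·cosβ = 25·4.3825 + 2·34.9857 = 179.5334

L=179.533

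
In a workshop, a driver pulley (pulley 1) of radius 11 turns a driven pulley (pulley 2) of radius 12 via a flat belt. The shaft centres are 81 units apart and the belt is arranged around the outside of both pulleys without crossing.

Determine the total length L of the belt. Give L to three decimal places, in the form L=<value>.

open belt: β = asin((r2−r1)/C) = asin(1/81) = 0.7074°
wrap1 = π − 2β = 178.5853°
wrap2 = π + 2β = 181.4147°
tangent length = C·cosβ = 80.9938
L = r1·wrap1 + r2·wrap2 + 2·C·cosβ = 11·3.1169 + 12·3.1663 + 2·80.9938 = 234.2690

L=234.269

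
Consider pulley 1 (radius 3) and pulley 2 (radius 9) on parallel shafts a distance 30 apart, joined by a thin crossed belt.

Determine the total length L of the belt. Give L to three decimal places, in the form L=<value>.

crossed belt: β = asin((r1+r2)/C) = asin(12/30) = 23.5782°
wrap1 = wrap2 = π + 2β = 227.1564°
tangent length = C·cosβ = 27.4955
L = (r1+r2)·wrap + 2·C·cosβ = 12·3.9646 + 2·27.4955 = 102.5664

L=102.566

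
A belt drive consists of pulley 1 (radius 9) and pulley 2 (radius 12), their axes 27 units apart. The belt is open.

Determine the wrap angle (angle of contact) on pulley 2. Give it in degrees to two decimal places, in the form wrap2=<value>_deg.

open belt: β = asin((r2−r1)/C) = asin(3/27) = 6.3794°
wrap1 = π − 2β = 167.2413°
wrap2 = π + 2β = 192.7587°

wrap2=192.76_deg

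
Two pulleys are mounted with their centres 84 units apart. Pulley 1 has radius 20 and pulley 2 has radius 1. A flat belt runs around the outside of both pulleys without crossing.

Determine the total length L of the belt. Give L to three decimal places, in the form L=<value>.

open belt: β = asin((r2−r1)/C) = asin(-19/84) = -13.0729°
wrap1 = π − 2β = 206.1458°
wrap2 = π + 2β = 153.8542°
tangent length = C·cosβ = 81.8230
L = r1·wrap1 + r2·wrap2 + 2·C·cosβ = 20·3.5979 + 1·2.6853 + 2·81.8230 = 238.2897

L=238.290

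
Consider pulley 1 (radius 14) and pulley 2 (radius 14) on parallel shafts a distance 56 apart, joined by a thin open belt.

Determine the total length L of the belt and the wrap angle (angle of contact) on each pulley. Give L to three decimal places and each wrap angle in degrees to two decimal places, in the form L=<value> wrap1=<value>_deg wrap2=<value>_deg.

L=199.965 wrap1=180.00_deg wrap2=180.00_deg

open belt: β = asin((r2−r1)/C) = asin(0/56) = 0.0000°
wrap1 = π − 2β = 180.0000°
wrap2 = π + 2β = 180.0000°
tangent length = C·cosβ = 56.0000
L = r1·wrap1 + r2·wrap2 + 2·C·cosβ = 14·3.1416 + 14·3.1416 + 2·56.0000 = 199.9646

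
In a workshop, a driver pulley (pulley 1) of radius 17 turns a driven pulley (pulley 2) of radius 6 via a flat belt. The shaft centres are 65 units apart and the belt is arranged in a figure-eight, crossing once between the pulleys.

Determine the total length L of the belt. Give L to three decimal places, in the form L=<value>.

L=210.483

crossed belt: β = asin((r1+r2)/C) = asin(23/65) = 20.7227°
wrap1 = wrap2 = π + 2β = 221.4455°
tangent length = C·cosβ = 60.7947
L = (r1+r2)·wrap + 2·C·cosβ = 23·3.8650 + 2·60.7947 = 210.4834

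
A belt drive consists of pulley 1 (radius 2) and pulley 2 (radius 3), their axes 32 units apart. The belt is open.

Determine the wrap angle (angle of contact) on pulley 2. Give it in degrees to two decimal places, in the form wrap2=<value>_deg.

open belt: β = asin((r2−r1)/C) = asin(1/32) = 1.7908°
wrap1 = π − 2β = 176.4184°
wrap2 = π + 2β = 183.5816°

wrap2=183.58_deg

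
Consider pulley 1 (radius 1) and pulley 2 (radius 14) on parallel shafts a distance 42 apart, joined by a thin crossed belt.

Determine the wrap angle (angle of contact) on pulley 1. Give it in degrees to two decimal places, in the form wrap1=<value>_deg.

wrap1=221.85_deg

crossed belt: β = asin((r1+r2)/C) = asin(15/42) = 20.9248°
wrap1 = wrap2 = π + 2β = 221.8497°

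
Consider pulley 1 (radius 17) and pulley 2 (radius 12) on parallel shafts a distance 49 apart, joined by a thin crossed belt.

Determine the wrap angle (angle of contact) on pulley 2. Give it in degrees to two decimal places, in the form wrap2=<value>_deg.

wrap2=252.57_deg

crossed belt: β = asin((r1+r2)/C) = asin(29/49) = 36.2875°
wrap1 = wrap2 = π + 2β = 252.5749°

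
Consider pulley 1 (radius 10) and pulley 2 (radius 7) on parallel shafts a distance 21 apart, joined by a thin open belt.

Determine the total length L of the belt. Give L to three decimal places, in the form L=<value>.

L=95.836

open belt: β = asin((r2−r1)/C) = asin(-3/21) = -8.2132°
wrap1 = π − 2β = 196.4264°
wrap2 = π + 2β = 163.5736°
tangent length = C·cosβ = 20.7846
L = r1·wrap1 + r2·wrap2 + 2·C·cosβ = 10·3.4283 + 7·2.8549 + 2·20.7846 = 95.8364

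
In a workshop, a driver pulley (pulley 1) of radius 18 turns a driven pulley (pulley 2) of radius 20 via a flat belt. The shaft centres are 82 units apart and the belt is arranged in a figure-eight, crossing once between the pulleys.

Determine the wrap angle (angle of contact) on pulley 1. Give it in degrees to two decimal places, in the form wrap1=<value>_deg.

crossed belt: β = asin((r1+r2)/C) = asin(38/82) = 27.6077°
wrap1 = wrap2 = π + 2β = 235.2153°

wrap1=235.22_deg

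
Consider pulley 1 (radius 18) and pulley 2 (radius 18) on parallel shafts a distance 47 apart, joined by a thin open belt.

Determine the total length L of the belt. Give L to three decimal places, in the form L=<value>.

open belt: β = asin((r2−r1)/C) = asin(0/47) = 0.0000°
wrap1 = π − 2β = 180.0000°
wrap2 = π + 2β = 180.0000°
tangent length = C·cosβ = 47.0000
L = r1·wrap1 + r2·wrap2 + 2·C·cosβ = 18·3.1416 + 18·3.1416 + 2·47.0000 = 207.0973

L=207.097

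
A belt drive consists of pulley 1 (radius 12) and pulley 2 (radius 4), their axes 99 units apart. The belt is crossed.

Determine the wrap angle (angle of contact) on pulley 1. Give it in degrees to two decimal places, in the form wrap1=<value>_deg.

wrap1=198.60_deg

crossed belt: β = asin((r1+r2)/C) = asin(16/99) = 9.3007°
wrap1 = wrap2 = π + 2β = 198.6014°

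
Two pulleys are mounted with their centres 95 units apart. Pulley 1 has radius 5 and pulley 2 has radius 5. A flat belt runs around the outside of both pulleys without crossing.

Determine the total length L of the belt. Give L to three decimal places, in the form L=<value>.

L=221.416

open belt: β = asin((r2−r1)/C) = asin(0/95) = 0.0000°
wrap1 = π − 2β = 180.0000°
wrap2 = π + 2β = 180.0000°
tangent length = C·cosβ = 95.0000
L = r1·wrap1 + r2·wrap2 + 2·C·cosβ = 5·3.1416 + 5·3.1416 + 2·95.0000 = 221.4159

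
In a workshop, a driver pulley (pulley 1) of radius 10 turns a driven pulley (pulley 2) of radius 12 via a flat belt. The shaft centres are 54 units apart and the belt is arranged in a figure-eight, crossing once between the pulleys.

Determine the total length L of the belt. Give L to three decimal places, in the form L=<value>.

L=186.209

crossed belt: β = asin((r1+r2)/C) = asin(22/54) = 24.0421°
wrap1 = wrap2 = π + 2β = 228.0842°
tangent length = C·cosβ = 49.3153
L = (r1+r2)·wrap + 2·C·cosβ = 22·3.9808 + 2·49.3153 = 186.2087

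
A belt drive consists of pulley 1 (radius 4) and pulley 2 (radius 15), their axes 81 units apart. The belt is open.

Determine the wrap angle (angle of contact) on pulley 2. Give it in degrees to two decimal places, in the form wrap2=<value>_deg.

open belt: β = asin((r2−r1)/C) = asin(11/81) = 7.8050°
wrap1 = π − 2β = 164.3899°
wrap2 = π + 2β = 195.6101°

wrap2=195.61_deg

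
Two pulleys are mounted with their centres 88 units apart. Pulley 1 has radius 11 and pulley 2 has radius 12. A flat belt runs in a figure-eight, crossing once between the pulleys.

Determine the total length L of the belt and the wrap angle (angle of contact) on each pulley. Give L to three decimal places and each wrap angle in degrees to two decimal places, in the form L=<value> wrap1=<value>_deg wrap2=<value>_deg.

L=254.303 wrap1=210.30_deg wrap2=210.30_deg

crossed belt: β = asin((r1+r2)/C) = asin(23/88) = 15.1510°
wrap1 = wrap2 = π + 2β = 210.3020°
tangent length = C·cosβ = 84.9412
L = (r1+r2)·wrap + 2·C·cosβ = 23·3.6705 + 2·84.9412 = 254.3029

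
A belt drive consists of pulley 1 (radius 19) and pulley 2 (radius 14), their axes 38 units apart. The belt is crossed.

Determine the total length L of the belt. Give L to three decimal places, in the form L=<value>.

L=210.788

crossed belt: β = asin((r1+r2)/C) = asin(33/38) = 60.2757°
wrap1 = wrap2 = π + 2β = 300.5513°
tangent length = C·cosβ = 18.8414
L = (r1+r2)·wrap + 2·C·cosβ = 33·5.2456 + 2·18.8414 = 210.7880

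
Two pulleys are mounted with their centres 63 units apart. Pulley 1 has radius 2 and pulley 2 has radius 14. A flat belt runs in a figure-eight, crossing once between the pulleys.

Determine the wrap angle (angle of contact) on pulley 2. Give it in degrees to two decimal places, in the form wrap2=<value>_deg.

wrap2=209.42_deg

crossed belt: β = asin((r1+r2)/C) = asin(16/63) = 14.7125°
wrap1 = wrap2 = π + 2β = 209.4249°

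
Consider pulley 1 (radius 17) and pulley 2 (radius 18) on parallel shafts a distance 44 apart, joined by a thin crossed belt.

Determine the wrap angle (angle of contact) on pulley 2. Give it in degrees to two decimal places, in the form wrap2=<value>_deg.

wrap2=285.40_deg

crossed belt: β = asin((r1+r2)/C) = asin(35/44) = 52.6982°
wrap1 = wrap2 = π + 2β = 285.3964°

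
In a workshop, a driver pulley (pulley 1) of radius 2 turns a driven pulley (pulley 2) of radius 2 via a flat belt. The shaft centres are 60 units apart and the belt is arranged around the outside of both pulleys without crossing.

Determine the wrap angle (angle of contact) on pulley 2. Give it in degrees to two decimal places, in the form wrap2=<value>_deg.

open belt: β = asin((r2−r1)/C) = asin(0/60) = 0.0000°
wrap1 = π − 2β = 180.0000°
wrap2 = π + 2β = 180.0000°

wrap2=180.00_deg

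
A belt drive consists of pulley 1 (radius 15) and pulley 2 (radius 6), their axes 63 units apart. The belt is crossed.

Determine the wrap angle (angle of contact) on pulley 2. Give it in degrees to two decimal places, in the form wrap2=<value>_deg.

crossed belt: β = asin((r1+r2)/C) = asin(21/63) = 19.4712°
wrap1 = wrap2 = π + 2β = 218.9424°

wrap2=218.94_deg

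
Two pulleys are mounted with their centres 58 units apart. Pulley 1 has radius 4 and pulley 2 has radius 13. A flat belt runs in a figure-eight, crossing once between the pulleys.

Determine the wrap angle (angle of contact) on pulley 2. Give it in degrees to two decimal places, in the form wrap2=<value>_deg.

wrap2=214.09_deg

crossed belt: β = asin((r1+r2)/C) = asin(17/58) = 17.0438°
wrap1 = wrap2 = π + 2β = 214.0877°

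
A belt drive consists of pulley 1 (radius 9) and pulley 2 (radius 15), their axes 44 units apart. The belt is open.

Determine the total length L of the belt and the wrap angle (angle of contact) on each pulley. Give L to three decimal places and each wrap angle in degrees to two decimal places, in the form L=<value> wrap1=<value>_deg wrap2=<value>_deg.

L=164.218 wrap1=164.33_deg wrap2=195.67_deg

open belt: β = asin((r2−r1)/C) = asin(6/44) = 7.8375°
wrap1 = π − 2β = 164.3250°
wrap2 = π + 2β = 195.6750°
tangent length = C·cosβ = 43.5890
L = r1·wrap1 + r2·wrap2 + 2·C·cosβ = 9·2.8680 + 15·3.4152 + 2·43.5890 = 164.2177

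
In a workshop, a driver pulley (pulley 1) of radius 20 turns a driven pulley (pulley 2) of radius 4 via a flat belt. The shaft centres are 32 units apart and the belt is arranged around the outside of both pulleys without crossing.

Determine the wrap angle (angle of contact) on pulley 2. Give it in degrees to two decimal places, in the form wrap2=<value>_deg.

open belt: β = asin((r2−r1)/C) = asin(-16/32) = -30.0000°
wrap1 = π − 2β = 240.0000°
wrap2 = π + 2β = 120.0000°

wrap2=120.00_deg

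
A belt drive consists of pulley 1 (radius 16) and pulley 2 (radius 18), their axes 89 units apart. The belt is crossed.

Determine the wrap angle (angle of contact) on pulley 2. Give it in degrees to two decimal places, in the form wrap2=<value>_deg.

wrap2=224.92_deg

crossed belt: β = asin((r1+r2)/C) = asin(34/89) = 22.4590°
wrap1 = wrap2 = π + 2β = 224.9180°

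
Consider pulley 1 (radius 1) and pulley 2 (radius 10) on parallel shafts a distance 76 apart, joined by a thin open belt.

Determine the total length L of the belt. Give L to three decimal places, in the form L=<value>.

L=187.625

open belt: β = asin((r2−r1)/C) = asin(9/76) = 6.8010°
wrap1 = π − 2β = 166.3980°
wrap2 = π + 2β = 193.6020°
tangent length = C·cosβ = 75.4652
L = r1·wrap1 + r2·wrap2 + 2·C·cosβ = 1·2.9042 + 10·3.3790 + 2·75.4652 = 187.6246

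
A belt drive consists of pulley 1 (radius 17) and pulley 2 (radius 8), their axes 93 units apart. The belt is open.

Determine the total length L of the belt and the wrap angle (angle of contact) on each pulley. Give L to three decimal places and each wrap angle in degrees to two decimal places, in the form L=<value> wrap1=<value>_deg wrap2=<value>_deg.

open belt: β = asin((r2−r1)/C) = asin(-9/93) = -5.5534°
wrap1 = π − 2β = 191.1069°
wrap2 = π + 2β = 168.8931°
tangent length = C·cosβ = 92.5635
L = r1·wrap1 + r2·wrap2 + 2·C·cosβ = 17·3.3354 + 8·2.9477 + 2·92.5635 = 265.4115

L=265.411 wrap1=191.11_deg wrap2=168.89_deg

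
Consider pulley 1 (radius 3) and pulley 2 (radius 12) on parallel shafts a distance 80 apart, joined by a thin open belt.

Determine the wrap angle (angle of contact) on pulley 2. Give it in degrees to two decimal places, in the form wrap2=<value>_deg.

wrap2=192.92_deg

open belt: β = asin((r2−r1)/C) = asin(9/80) = 6.4594°
wrap1 = π − 2β = 167.0811°
wrap2 = π + 2β = 192.9189°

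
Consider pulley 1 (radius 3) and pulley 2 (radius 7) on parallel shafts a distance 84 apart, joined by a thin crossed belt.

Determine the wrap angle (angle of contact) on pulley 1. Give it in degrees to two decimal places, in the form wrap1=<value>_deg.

crossed belt: β = asin((r1+r2)/C) = asin(10/84) = 6.8371°
wrap1 = wrap2 = π + 2β = 193.6743°

wrap1=193.67_deg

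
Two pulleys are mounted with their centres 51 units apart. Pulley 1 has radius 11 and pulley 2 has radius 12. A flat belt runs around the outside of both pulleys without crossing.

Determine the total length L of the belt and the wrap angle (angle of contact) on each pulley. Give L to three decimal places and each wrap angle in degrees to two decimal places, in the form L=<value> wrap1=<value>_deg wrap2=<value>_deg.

L=174.276 wrap1=177.75_deg wrap2=182.25_deg

open belt: β = asin((r2−r1)/C) = asin(1/51) = 1.1235°
wrap1 = π − 2β = 177.7530°
wrap2 = π + 2β = 182.2470°
tangent length = C·cosβ = 50.9902
L = r1·wrap1 + r2·wrap2 + 2·C·cosβ = 11·3.1024 + 12·3.1808 + 2·50.9902 = 174.2762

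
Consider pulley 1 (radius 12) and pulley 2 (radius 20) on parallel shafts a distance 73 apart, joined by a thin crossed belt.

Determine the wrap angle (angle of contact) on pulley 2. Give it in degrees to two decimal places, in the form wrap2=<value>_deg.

crossed belt: β = asin((r1+r2)/C) = asin(32/73) = 25.9990°
wrap1 = wrap2 = π + 2β = 231.9981°

wrap2=232.00_deg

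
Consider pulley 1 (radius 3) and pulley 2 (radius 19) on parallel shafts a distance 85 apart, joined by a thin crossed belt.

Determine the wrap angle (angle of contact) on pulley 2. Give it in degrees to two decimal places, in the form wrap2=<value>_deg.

crossed belt: β = asin((r1+r2)/C) = asin(22/85) = 15.0003°
wrap1 = wrap2 = π + 2β = 210.0005°

wrap2=210.00_deg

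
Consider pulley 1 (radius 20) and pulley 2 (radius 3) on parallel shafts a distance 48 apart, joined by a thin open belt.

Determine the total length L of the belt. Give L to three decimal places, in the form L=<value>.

L=174.343

open belt: β = asin((r2−r1)/C) = asin(-17/48) = -20.7424°
wrap1 = π − 2β = 221.4848°
wrap2 = π + 2β = 138.5152°
tangent length = C·cosβ = 44.8888
L = r1·wrap1 + r2·wrap2 + 2·C·cosβ = 20·3.8656 + 3·2.4175 + 2·44.8888 = 174.3429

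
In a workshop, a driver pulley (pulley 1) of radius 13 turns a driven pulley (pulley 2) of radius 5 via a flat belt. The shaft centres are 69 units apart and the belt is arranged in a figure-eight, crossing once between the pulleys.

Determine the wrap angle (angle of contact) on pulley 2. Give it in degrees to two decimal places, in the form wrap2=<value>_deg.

crossed belt: β = asin((r1+r2)/C) = asin(18/69) = 15.1217°
wrap1 = wrap2 = π + 2β = 210.2433°

wrap2=210.24_deg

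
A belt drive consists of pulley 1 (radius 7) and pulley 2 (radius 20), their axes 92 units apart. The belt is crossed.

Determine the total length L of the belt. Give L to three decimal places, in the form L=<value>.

crossed belt: β = asin((r1+r2)/C) = asin(27/92) = 17.0663°
wrap1 = wrap2 = π + 2β = 214.1326°
tangent length = C·cosβ = 87.9488
L = (r1+r2)·wrap + 2·C·cosβ = 27·3.7373 + 2·87.9488 = 276.8053

L=276.805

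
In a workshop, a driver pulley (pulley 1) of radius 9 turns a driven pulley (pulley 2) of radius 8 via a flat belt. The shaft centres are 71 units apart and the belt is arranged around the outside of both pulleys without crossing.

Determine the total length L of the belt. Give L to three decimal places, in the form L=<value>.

open belt: β = asin((r2−r1)/C) = asin(-1/71) = -0.8070°
wrap1 = π − 2β = 181.6140°
wrap2 = π + 2β = 178.3860°
tangent length = C·cosβ = 70.9930
L = r1·wrap1 + r2·wrap2 + 2·C·cosβ = 9·3.1698 + 8·3.1134 + 2·70.9930 = 195.4212

L=195.421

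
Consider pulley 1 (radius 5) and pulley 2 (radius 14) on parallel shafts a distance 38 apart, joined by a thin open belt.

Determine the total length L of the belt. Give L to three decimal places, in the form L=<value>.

open belt: β = asin((r2−r1)/C) = asin(9/38) = 13.7002°
wrap1 = π − 2β = 152.5995°
wrap2 = π + 2β = 207.4005°
tangent length = C·cosβ = 36.9188
L = r1·wrap1 + r2·wrap2 + 2·C·cosβ = 5·2.6634 + 14·3.6198 + 2·36.9188 = 137.8320

L=137.832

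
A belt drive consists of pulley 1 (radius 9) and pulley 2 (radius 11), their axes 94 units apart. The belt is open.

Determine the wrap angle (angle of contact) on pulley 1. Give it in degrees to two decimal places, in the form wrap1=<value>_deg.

wrap1=177.56_deg

open belt: β = asin((r2−r1)/C) = asin(2/94) = 1.2192°
wrap1 = π − 2β = 177.5617°
wrap2 = π + 2β = 182.4383°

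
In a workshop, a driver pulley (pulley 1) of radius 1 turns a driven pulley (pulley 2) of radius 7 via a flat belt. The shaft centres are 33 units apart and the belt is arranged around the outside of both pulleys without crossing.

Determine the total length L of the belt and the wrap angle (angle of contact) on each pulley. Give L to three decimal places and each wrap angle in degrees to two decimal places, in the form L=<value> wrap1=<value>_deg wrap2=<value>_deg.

L=92.227 wrap1=159.05_deg wrap2=200.95_deg

open belt: β = asin((r2−r1)/C) = asin(6/33) = 10.4757°
wrap1 = π − 2β = 159.0486°
wrap2 = π + 2β = 200.9514°
tangent length = C·cosβ = 32.4500
L = r1·wrap1 + r2·wrap2 + 2·C·cosβ = 1·2.7759 + 7·3.5073 + 2·32.4500 = 92.2267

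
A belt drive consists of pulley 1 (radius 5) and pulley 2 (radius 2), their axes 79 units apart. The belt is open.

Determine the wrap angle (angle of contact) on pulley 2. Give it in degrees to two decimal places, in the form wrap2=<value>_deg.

wrap2=175.65_deg

open belt: β = asin((r2−r1)/C) = asin(-3/79) = -2.1763°
wrap1 = π − 2β = 184.3526°
wrap2 = π + 2β = 175.6474°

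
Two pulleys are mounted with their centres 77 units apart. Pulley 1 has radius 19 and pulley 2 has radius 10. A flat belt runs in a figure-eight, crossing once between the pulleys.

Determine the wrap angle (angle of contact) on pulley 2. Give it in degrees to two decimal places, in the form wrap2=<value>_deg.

wrap2=224.25_deg

crossed belt: β = asin((r1+r2)/C) = asin(29/77) = 22.1247°
wrap1 = wrap2 = π + 2β = 224.2494°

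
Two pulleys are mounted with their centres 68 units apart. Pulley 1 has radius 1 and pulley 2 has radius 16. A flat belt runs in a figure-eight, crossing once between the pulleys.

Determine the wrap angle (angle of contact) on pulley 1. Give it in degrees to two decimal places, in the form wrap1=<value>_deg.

crossed belt: β = asin((r1+r2)/C) = asin(17/68) = 14.4775°
wrap1 = wrap2 = π + 2β = 208.9550°

wrap1=208.96_deg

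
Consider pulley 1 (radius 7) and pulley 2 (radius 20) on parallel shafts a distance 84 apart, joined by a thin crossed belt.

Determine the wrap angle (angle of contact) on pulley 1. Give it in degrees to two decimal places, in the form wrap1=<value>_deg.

crossed belt: β = asin((r1+r2)/C) = asin(27/84) = 18.7493°
wrap1 = wrap2 = π + 2β = 217.4987°

wrap1=217.50_deg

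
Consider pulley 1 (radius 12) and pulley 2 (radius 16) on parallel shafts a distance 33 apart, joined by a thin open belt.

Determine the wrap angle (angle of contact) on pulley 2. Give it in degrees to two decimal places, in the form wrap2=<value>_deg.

wrap2=193.92_deg

open belt: β = asin((r2−r1)/C) = asin(4/33) = 6.9621°
wrap1 = π − 2β = 166.0759°
wrap2 = π + 2β = 193.9241°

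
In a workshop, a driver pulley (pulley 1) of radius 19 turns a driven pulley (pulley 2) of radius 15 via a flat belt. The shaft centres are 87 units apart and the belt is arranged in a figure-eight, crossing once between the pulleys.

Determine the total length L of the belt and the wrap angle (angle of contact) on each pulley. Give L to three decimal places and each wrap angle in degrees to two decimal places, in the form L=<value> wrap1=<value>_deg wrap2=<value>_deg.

crossed belt: β = asin((r1+r2)/C) = asin(34/87) = 23.0046°
wrap1 = wrap2 = π + 2β = 226.0091°
tangent length = C·cosβ = 80.0812
L = (r1+r2)·wrap + 2·C·cosβ = 34·3.9446 + 2·80.0812 = 294.2789

L=294.279 wrap1=226.01_deg wrap2=226.01_deg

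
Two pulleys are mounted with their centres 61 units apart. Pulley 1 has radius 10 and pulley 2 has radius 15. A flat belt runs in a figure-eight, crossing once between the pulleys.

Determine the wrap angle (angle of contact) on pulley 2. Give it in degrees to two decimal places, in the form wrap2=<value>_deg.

crossed belt: β = asin((r1+r2)/C) = asin(25/61) = 24.1945°
wrap1 = wrap2 = π + 2β = 228.3891°

wrap2=228.39_deg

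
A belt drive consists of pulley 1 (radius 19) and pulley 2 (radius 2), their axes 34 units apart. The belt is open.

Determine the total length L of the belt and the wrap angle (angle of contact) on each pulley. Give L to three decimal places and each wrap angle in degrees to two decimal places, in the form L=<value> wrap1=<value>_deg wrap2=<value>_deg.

open belt: β = asin((r2−r1)/C) = asin(-17/34) = -30.0000°
wrap1 = π − 2β = 240.0000°
wrap2 = π + 2β = 120.0000°
tangent length = C·cosβ = 29.4449
L = r1·wrap1 + r2·wrap2 + 2·C·cosβ = 19·4.1888 + 2·2.0944 + 2·29.4449 = 142.6655

L=142.666 wrap1=240.00_deg wrap2=120.00_deg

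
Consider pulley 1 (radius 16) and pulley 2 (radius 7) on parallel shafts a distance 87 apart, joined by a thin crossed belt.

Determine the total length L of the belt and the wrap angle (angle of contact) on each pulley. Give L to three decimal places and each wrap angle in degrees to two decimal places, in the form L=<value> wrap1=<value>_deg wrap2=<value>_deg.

crossed belt: β = asin((r1+r2)/C) = asin(23/87) = 15.3294°
wrap1 = wrap2 = π + 2β = 210.6588°
tangent length = C·cosβ = 83.9047
L = (r1+r2)·wrap + 2·C·cosβ = 23·3.6767 + 2·83.9047 = 252.3733

L=252.373 wrap1=210.66_deg wrap2=210.66_deg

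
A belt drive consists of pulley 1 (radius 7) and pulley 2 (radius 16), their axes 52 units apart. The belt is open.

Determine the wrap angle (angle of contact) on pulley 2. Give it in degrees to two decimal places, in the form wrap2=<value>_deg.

wrap2=199.93_deg

open belt: β = asin((r2−r1)/C) = asin(9/52) = 9.9668°
wrap1 = π − 2β = 160.0665°
wrap2 = π + 2β = 199.9335°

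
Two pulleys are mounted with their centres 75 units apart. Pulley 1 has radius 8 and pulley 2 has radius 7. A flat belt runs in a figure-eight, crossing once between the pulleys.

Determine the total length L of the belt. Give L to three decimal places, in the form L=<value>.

crossed belt: β = asin((r1+r2)/C) = asin(15/75) = 11.5370°
wrap1 = wrap2 = π + 2β = 203.0739°
tangent length = C·cosβ = 73.4847
L = (r1+r2)·wrap + 2·C·cosβ = 15·3.5443 + 2·73.4847 = 200.1340

L=200.134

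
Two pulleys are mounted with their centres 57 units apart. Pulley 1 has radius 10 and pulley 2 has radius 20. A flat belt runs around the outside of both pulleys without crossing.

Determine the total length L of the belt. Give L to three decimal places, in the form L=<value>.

L=210.007

open belt: β = asin((r2−r1)/C) = asin(10/57) = 10.1042°
wrap1 = π − 2β = 159.7916°
wrap2 = π + 2β = 200.2084°
tangent length = C·cosβ = 56.1160
L = r1·wrap1 + r2·wrap2 + 2·C·cosβ = 10·2.7889 + 20·3.4943 + 2·56.1160 = 210.0067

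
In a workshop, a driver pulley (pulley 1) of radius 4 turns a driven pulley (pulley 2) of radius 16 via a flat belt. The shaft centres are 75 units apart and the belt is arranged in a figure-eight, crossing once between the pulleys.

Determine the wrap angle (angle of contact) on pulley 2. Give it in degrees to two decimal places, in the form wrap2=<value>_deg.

wrap2=210.93_deg

crossed belt: β = asin((r1+r2)/C) = asin(20/75) = 15.4660°
wrap1 = wrap2 = π + 2β = 210.9320°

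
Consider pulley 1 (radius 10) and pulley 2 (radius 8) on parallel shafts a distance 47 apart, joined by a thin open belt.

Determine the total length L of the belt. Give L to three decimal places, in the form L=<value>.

L=150.634

open belt: β = asin((r2−r1)/C) = asin(-2/47) = -2.4389°
wrap1 = π − 2β = 184.8777°
wrap2 = π + 2β = 175.1223°
tangent length = C·cosβ = 46.9574
L = r1·wrap1 + r2·wrap2 + 2·C·cosβ = 10·3.2267 + 8·3.0565 + 2·46.9574 = 150.6338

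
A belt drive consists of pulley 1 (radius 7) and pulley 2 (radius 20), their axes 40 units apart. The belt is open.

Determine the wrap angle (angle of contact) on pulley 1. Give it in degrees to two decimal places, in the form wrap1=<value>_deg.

open belt: β = asin((r2−r1)/C) = asin(13/40) = 18.9656°
wrap1 = π − 2β = 142.0689°
wrap2 = π + 2β = 217.9311°

wrap1=142.07_deg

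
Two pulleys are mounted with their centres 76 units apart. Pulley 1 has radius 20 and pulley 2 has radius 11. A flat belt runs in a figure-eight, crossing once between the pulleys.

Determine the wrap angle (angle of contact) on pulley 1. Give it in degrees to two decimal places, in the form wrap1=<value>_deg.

wrap1=228.15_deg

crossed belt: β = asin((r1+r2)/C) = asin(31/76) = 24.0727°
wrap1 = wrap2 = π + 2β = 228.1453°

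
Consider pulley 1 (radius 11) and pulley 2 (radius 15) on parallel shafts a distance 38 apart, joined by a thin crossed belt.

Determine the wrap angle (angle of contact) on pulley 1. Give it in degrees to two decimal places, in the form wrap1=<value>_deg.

wrap1=266.35_deg

crossed belt: β = asin((r1+r2)/C) = asin(26/38) = 43.1736°
wrap1 = wrap2 = π + 2β = 266.3471°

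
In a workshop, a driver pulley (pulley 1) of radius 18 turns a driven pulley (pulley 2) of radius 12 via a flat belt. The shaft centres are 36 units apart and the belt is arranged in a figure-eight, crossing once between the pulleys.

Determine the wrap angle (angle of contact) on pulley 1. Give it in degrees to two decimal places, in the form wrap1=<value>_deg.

crossed belt: β = asin((r1+r2)/C) = asin(30/36) = 56.4427°
wrap1 = wrap2 = π + 2β = 292.8854°

wrap1=292.89_deg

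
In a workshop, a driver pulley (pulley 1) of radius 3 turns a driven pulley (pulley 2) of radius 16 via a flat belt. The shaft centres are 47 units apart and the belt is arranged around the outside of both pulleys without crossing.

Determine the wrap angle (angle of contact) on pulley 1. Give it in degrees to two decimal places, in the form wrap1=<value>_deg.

open belt: β = asin((r2−r1)/C) = asin(13/47) = 16.0571°
wrap1 = π − 2β = 147.8857°
wrap2 = π + 2β = 212.1143°

wrap1=147.89_deg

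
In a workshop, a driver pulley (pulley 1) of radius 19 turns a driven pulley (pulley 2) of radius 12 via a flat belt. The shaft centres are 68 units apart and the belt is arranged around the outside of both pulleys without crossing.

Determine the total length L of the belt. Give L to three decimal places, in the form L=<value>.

open belt: β = asin((r2−r1)/C) = asin(-7/68) = -5.9086°
wrap1 = π − 2β = 191.8171°
wrap2 = π + 2β = 168.1829°
tangent length = C·cosβ = 67.6387
L = r1·wrap1 + r2·wrap2 + 2·C·cosβ = 19·3.3478 + 12·2.9353 + 2·67.6387 = 234.1106

L=234.111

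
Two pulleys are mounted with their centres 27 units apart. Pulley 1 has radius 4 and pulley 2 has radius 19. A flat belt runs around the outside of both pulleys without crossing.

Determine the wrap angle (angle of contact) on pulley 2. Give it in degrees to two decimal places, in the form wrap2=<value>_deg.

wrap2=247.50_deg

open belt: β = asin((r2−r1)/C) = asin(15/27) = 33.7490°
wrap1 = π − 2β = 112.5020°
wrap2 = π + 2β = 247.4980°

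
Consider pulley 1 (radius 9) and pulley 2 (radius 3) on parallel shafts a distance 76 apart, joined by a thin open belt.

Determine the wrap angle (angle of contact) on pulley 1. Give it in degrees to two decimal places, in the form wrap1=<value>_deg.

open belt: β = asin((r2−r1)/C) = asin(-6/76) = -4.5281°
wrap1 = π − 2β = 189.0561°
wrap2 = π + 2β = 170.9439°

wrap1=189.06_deg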